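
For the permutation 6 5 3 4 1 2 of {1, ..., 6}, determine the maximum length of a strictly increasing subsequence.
2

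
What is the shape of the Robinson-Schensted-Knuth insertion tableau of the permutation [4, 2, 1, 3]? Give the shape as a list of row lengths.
[2, 1, 1]

RSK row insertion gives P = [[1, 3], [2], [4]], which has shape [2, 1, 1].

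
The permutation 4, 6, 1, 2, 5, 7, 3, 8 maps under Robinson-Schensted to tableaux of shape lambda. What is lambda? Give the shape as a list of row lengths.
Row-insert each entry into an empty tableau.

After inserting 4: P = [[4]].
After inserting 6: P = [[4, 6]].
After inserting 1: P = [[1, 6], [4]].
After inserting 2: P = [[1, 2], [4, 6]].
After inserting 5: P = [[1, 2, 5], [4, 6]].
After inserting 7: P = [[1, 2, 5, 7], [4, 6]].
After inserting 3: P = [[1, 2, 3, 7], [4, 5], [6]].
After inserting 8: P = [[1, 2, 3, 7, 8], [4, 5], [6]].

The final insertion tableau P = [[1, 2, 3, 7, 8], [4, 5], [6]] has shape [5, 2, 1].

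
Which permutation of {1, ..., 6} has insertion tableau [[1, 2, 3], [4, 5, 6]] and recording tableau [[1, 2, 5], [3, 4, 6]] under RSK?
Reverse the RSK construction: for i from n down to 1, find the cell of Q containing i, remove the entry at that cell from P, and reverse-bump it up through P; the value ejected from row 1 is w(i).

Step i=6: Q has 6 at row 2, column 3; remove 6 from row 2 of P and reverse-bump: 6 enters row 1 and ejects 3. So w(6) = 3. P is now [[1, 2, 6], [4, 5]].
Step i=5: Q has 5 at row 1, column 3; remove that cell from P, ejecting 6. So w(5) = 6. P is now [[1, 2], [4, 5]].
Step i=4: Q has 4 at row 2, column 2; remove 5 from row 2 of P and reverse-bump: 5 enters row 1 and ejects 2. So w(4) = 2. P is now [[1, 5], [4]].
Step i=3: Q has 3 at row 2, column 1; remove 4 from row 2 of P and reverse-bump: 4 enters row 1 and ejects 1. So w(3) = 1. P is now [[4, 5]].
Step i=2: Q has 2 at row 1, column 2; remove that cell from P, ejecting 5. So w(2) = 5. P is now [[4]].
Step i=1: Q has 1 at row 1, column 1; remove that cell from P, ejecting 4. So w(1) = 4. P is now [].

So w = 4 5 1 2 6 3.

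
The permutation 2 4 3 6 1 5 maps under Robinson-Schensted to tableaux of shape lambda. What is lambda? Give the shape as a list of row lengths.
[3, 2, 1]

Row-insert each entry into an empty tableau.

After inserting 2: P = [[2]].
After inserting 4: P = [[2, 4]].
After inserting 3: P = [[2, 3], [4]].
After inserting 6: P = [[2, 3, 6], [4]].
After inserting 1: P = [[1, 3, 6], [2], [4]].
After inserting 5: P = [[1, 3, 5], [2, 6], [4]].

The final insertion tableau P = [[1, 3, 5], [2, 6], [4]] has shape [3, 2, 1].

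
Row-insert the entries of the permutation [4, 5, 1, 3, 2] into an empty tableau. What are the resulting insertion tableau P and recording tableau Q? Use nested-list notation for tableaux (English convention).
Insert each entry of the permutation into P by Schensted row insertion, recording in Q the position of each new cell.

After inserting 4: P = [[4]].
After inserting 5: P = [[4, 5]].
After inserting 1: P = [[1, 5], [4]].
After inserting 3: P = [[1, 3], [4, 5]].
After inserting 2: P = [[1, 2], [3, 5], [4]].

So P = [[1, 2], [3, 5], [4]], Q = [[1, 2], [3, 4], [5]].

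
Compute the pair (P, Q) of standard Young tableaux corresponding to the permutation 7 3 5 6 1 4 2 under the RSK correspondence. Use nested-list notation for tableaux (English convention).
Insert each entry of the permutation into P by Schensted row insertion, recording in Q the position of each new cell.

Insert 7: appended to row 1. P = [[7]].
Insert 3: 3 bumps 7 from row 1; 7 starts row 2. P = [[3], [7]].
Insert 5: appended to row 1. P = [[3, 5], [7]].
Insert 6: appended to row 1. P = [[3, 5, 6], [7]].
Insert 1: 1 bumps 3 from row 1; 3 bumps 7 from row 2; 7 starts row 3. P = [[1, 5, 6], [3], [7]].
Insert 4: 4 bumps 5 from row 1; 5 appends to row 2. P = [[1, 4, 6], [3, 5], [7]].
Insert 2: 2 bumps 4 from row 1; 4 bumps 5 from row 2; 5 bumps 7 from row 3; 7 starts row 4. P = [[1, 2, 6], [3, 4], [5], [7]].

So P = [[1, 2, 6], [3, 4], [5], [7]], Q = [[1, 3, 4], [2, 6], [5], [7]].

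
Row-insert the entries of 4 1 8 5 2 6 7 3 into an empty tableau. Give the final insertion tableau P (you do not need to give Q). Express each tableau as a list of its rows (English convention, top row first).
P = [[1, 2, 3, 7], [4, 5, 6], [8]]

Insert 4: appended to row 1. P = [[4]].
Insert 1: 1 bumps 4 from row 1; 4 starts row 2. P = [[1], [4]].
Insert 8: appended to row 1. P = [[1, 8], [4]].
Insert 5: 5 bumps 8 from row 1; 8 appends to row 2. P = [[1, 5], [4, 8]].
Insert 2: 2 bumps 5 from row 1; 5 bumps 8 from row 2; 8 starts row 3. P = [[1, 2], [4, 5], [8]].
Insert 6: appended to row 1. P = [[1, 2, 6], [4, 5], [8]].
Insert 7: appended to row 1. P = [[1, 2, 6, 7], [4, 5], [8]].
Insert 3: 3 bumps 6 from row 1; 6 appends to row 2. P = [[1, 2, 3, 7], [4, 5, 6], [8]].

So P = [[1, 2, 3, 7], [4, 5, 6], [8]].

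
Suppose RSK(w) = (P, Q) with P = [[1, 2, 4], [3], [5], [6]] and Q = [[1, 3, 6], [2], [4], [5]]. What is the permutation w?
Reverse RSK: for i = n, n-1, ..., 1, locate i in Q, remove the corresponding corner cell from P, and reverse-bump its entry up through P; the value ejected from row 1 is w(i).

So w = 6 1 5 3 2 4.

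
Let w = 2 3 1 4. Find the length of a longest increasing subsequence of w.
3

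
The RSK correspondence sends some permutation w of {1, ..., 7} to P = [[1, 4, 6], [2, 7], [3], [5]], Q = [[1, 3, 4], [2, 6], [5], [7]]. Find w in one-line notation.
5 3 4 7 2 6 1

Reverse RSK: for i = n, n-1, ..., 1, locate i in Q, remove the corresponding corner cell from P, and reverse-bump its entry up through P; the value ejected from row 1 is w(i).

So w = 5 3 4 7 2 6 1.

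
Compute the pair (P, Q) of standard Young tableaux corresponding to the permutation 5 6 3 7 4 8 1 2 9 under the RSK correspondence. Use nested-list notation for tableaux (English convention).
Insert each entry of the permutation into P by Schensted row insertion, recording in Q the position of each new cell.

Insert 5: appended to row 1. P = [[5]].
Insert 6: appended to row 1. P = [[5, 6]].
Insert 3: 3 bumps 5 from row 1; 5 starts row 2. P = [[3, 6], [5]].
Insert 7: appended to row 1. P = [[3, 6, 7], [5]].
Insert 4: 4 bumps 6 from row 1; 6 appends to row 2. P = [[3, 4, 7], [5, 6]].
Insert 8: appended to row 1. P = [[3, 4, 7, 8], [5, 6]].
Insert 1: 1 bumps 3 from row 1; 3 bumps 5 from row 2; 5 starts row 3. P = [[1, 4, 7, 8], [3, 6], [5]].
Insert 2: 2 bumps 4 from row 1; 4 bumps 6 from row 2; 6 appends to row 3. P = [[1, 2, 7, 8], [3, 4], [5, 6]].
Insert 9: appended to row 1. P = [[1, 2, 7, 8, 9], [3, 4], [5, 6]].

So P = [[1, 2, 7, 8, 9], [3, 4], [5, 6]], Q = [[1, 2, 4, 6, 9], [3, 5], [7, 8]].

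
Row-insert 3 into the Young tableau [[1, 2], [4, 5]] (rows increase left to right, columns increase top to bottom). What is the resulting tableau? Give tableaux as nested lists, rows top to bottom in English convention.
3 is larger than every entry of row 1, so it is appended to row 1. The new tableau is [[1, 2, 3], [4, 5]].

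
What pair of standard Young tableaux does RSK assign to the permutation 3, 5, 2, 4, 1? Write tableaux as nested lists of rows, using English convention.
Insert each entry of the permutation into P by Schensted row insertion, recording in Q the position of each new cell.

After inserting 3: P = [[3]].
After inserting 5: P = [[3, 5]].
After inserting 2: P = [[2, 5], [3]].
After inserting 4: P = [[2, 4], [3, 5]].
After inserting 1: P = [[1, 4], [2, 5], [3]].

So P = [[1, 4], [2, 5], [3]], Q = [[1, 2], [3, 4], [5]].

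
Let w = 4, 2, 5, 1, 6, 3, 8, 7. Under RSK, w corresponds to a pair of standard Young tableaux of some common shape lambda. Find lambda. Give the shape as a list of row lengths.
[4, 3, 1]

Row-insert each entry into an empty tableau.

After inserting 4: P = [[4]].
After inserting 2: P = [[2], [4]].
After inserting 5: P = [[2, 5], [4]].
After inserting 1: P = [[1, 5], [2], [4]].
After inserting 6: P = [[1, 5, 6], [2], [4]].
After inserting 3: P = [[1, 3, 6], [2, 5], [4]].
After inserting 8: P = [[1, 3, 6, 8], [2, 5], [4]].
After inserting 7: P = [[1, 3, 6, 7], [2, 5, 8], [4]].

The final insertion tableau P = [[1, 3, 6, 7], [2, 5, 8], [4]] has shape [4, 3, 1].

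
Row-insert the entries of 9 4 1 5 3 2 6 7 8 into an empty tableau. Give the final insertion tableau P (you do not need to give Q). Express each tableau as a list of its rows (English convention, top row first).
P = [[1, 2, 6, 7, 8], [3, 5], [4], [9]]

Insert 9: appended to row 1. P = [[9]].
Insert 4: 4 bumps 9 from row 1; 9 starts row 2. P = [[4], [9]].
Insert 1: 1 bumps 4 from row 1; 4 bumps 9 from row 2; 9 starts row 3. P = [[1], [4], [9]].
Insert 5: appended to row 1. P = [[1, 5], [4], [9]].
Insert 3: 3 bumps 5 from row 1; 5 appends to row 2. P = [[1, 3], [4, 5], [9]].
Insert 2: 2 bumps 3 from row 1; 3 bumps 4 from row 2; 4 bumps 9 from row 3; 9 starts row 4. P = [[1, 2], [3, 5], [4], [9]].
Insert 6: appended to row 1. P = [[1, 2, 6], [3, 5], [4], [9]].
Insert 7: appended to row 1. P = [[1, 2, 6, 7], [3, 5], [4], [9]].
Insert 8: appended to row 1. P = [[1, 2, 6, 7, 8], [3, 5], [4], [9]].

So P = [[1, 2, 6, 7, 8], [3, 5], [4], [9]].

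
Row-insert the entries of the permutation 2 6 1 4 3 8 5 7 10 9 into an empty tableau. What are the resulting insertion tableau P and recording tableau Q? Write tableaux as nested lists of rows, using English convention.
P = [[1, 3, 5, 7, 9], [2, 4, 8, 10], [6]], Q = [[1, 2, 6, 8, 9], [3, 4, 7, 10], [5]]

Insert each entry of the permutation into P by Schensted row insertion, recording in Q the position of each new cell.

Insert 2: appended to row 1. P = [[2]].
Insert 6: appended to row 1. P = [[2, 6]].
Insert 1: 1 bumps 2 from row 1; 2 starts row 2. P = [[1, 6], [2]].
Insert 4: 4 bumps 6 from row 1; 6 appends to row 2. P = [[1, 4], [2, 6]].
Insert 3: 3 bumps 4 from row 1; 4 bumps 6 from row 2; 6 starts row 3. P = [[1, 3], [2, 4], [6]].
Insert 8: appended to row 1. P = [[1, 3, 8], [2, 4], [6]].
Insert 5: 5 bumps 8 from row 1; 8 appends to row 2. P = [[1, 3, 5], [2, 4, 8], [6]].
Insert 7: appended to row 1. P = [[1, 3, 5, 7], [2, 4, 8], [6]].
Insert 10: appended to row 1. P = [[1, 3, 5, 7, 10], [2, 4, 8], [6]].
Insert 9: 9 bumps 10 from row 1; 10 appends to row 2. P = [[1, 3, 5, 7, 9], [2, 4, 8, 10], [6]].

So P = [[1, 3, 5, 7, 9], [2, 4, 8, 10], [6]], Q = [[1, 2, 6, 8, 9], [3, 4, 7, 10], [5]].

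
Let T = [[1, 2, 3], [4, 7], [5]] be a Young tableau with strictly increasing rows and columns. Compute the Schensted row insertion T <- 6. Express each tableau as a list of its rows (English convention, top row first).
[[1, 2, 3, 6], [4, 7], [5]]

6 is larger than every entry of row 1, so it is appended to row 1. The new tableau is [[1, 2, 3, 6], [4, 7], [5]].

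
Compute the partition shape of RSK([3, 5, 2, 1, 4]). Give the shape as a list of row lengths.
[2, 2, 1]

Row-insert each entry into an empty tableau.

After inserting 3: P = [[3]].
After inserting 5: P = [[3, 5]].
After inserting 2: P = [[2, 5], [3]].
After inserting 1: P = [[1, 5], [2], [3]].
After inserting 4: P = [[1, 4], [2, 5], [3]].

The final insertion tableau P = [[1, 4], [2, 5], [3]] has shape [2, 2, 1].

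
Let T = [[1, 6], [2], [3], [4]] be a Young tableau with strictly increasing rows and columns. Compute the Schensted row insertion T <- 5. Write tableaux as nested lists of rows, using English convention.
In row 1, 5 replaces 6 (the leftmost entry greater than 5); 6 is bumped to row 2. 6 is appended to row 2. The new tableau is [[1, 5], [2, 6], [3], [4]].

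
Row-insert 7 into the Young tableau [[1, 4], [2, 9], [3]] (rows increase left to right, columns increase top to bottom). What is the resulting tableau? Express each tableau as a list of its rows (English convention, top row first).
[[1, 4, 7], [2, 9], [3]]

7 is larger than every entry of row 1, so it is appended to row 1. The new tableau is [[1, 4, 7], [2, 9], [3]].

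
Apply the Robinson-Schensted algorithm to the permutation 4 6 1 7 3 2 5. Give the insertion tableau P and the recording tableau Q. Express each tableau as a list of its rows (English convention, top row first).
Insert each entry of the permutation into P by Schensted row insertion, recording in Q the position of each new cell.

Insert 4: appended to row 1. P = [[4]], Q = [[1]].
Insert 6: appended to row 1. P = [[4, 6]], Q = [[1, 2]].
Insert 1: 1 bumps 4 from row 1; 4 starts row 2. P = [[1, 6], [4]], Q = [[1, 2], [3]].
Insert 7: appended to row 1. P = [[1, 6, 7], [4]], Q = [[1, 2, 4], [3]].
Insert 3: 3 bumps 6 from row 1; 6 appends to row 2. P = [[1, 3, 7], [4, 6]], Q = [[1, 2, 4], [3, 5]].
Insert 2: 2 bumps 3 from row 1; 3 bumps 4 from row 2; 4 starts row 3. P = [[1, 2, 7], [3, 6], [4]], Q = [[1, 2, 4], [3, 5], [6]].
Insert 5: 5 bumps 7 from row 1; 7 appends to row 2. P = [[1, 2, 5], [3, 6, 7], [4]], Q = [[1, 2, 4], [3, 5, 7], [6]].

So P = [[1, 2, 5], [3, 6, 7], [4]], Q = [[1, 2, 4], [3, 5, 7], [6]].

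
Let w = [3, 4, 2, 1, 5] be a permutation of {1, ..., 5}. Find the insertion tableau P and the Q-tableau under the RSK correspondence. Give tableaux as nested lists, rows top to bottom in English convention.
P = [[1, 4, 5], [2], [3]], Q = [[1, 2, 5], [3], [4]]

Insert each entry of the permutation into P by Schensted row insertion, recording in Q the position of each new cell.

Insert 3: appended to row 1. P = [[3]], Q = [[1]].
Insert 4: appended to row 1. P = [[3, 4]], Q = [[1, 2]].
Insert 2: 2 bumps 3 from row 1; 3 starts row 2. P = [[2, 4], [3]], Q = [[1, 2], [3]].
Insert 1: 1 bumps 2 from row 1; 2 bumps 3 from row 2; 3 starts row 3. P = [[1, 4], [2], [3]], Q = [[1, 2], [3], [4]].
Insert 5: appended to row 1. P = [[1, 4, 5], [2], [3]], Q = [[1, 2, 5], [3], [4]].

So P = [[1, 4, 5], [2], [3]], Q = [[1, 2, 5], [3], [4]].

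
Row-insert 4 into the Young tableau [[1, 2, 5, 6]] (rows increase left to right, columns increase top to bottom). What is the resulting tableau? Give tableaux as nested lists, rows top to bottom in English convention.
[[1, 2, 4, 6], [5]]

In row 1, 4 replaces 5 (the leftmost entry greater than 4); 5 is bumped to row 2. 5 starts a new row 2. The new tableau is [[1, 2, 4, 6], [5]].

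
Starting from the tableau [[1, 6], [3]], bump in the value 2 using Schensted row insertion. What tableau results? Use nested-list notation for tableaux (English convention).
In row 1, 2 replaces 6 (the leftmost entry greater than 2); 6 is bumped to row 2. 6 is appended to row 2. The new tableau is [[1, 2], [3, 6]].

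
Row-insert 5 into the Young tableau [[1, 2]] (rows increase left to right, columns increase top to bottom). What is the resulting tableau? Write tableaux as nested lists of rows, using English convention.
5 is larger than every entry of row 1, so it is appended to row 1. The new tableau is [[1, 2, 5]].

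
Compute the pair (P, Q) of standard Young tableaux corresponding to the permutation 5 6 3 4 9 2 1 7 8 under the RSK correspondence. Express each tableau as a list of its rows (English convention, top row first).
P = [[1, 4, 7, 8], [2, 6, 9], [3], [5]], Q = [[1, 2, 5, 9], [3, 4, 8], [6], [7]]

Insert each entry of the permutation into P by Schensted row insertion, recording in Q the position of each new cell.

After inserting 5: P = [[5]].
After inserting 6: P = [[5, 6]].
After inserting 3: P = [[3, 6], [5]].
After inserting 4: P = [[3, 4], [5, 6]].
After inserting 9: P = [[3, 4, 9], [5, 6]].
After inserting 2: P = [[2, 4, 9], [3, 6], [5]].
After inserting 1: P = [[1, 4, 9], [2, 6], [3], [5]].
After inserting 7: P = [[1, 4, 7], [2, 6, 9], [3], [5]].
After inserting 8: P = [[1, 4, 7, 8], [2, 6, 9], [3], [5]].

So P = [[1, 4, 7, 8], [2, 6, 9], [3], [5]], Q = [[1, 2, 5, 9], [3, 4, 8], [6], [7]].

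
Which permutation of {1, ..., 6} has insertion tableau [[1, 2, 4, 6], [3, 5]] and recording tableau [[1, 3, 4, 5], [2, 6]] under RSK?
Reverse the RSK construction: for i from n down to 1, find the cell of Q containing i, remove the entry at that cell from P, and reverse-bump it up through P; the value ejected from row 1 is w(i).

Step i=6: Q has 6 at row 2, column 2; remove 5 from row 2 of P and reverse-bump: 5 enters row 1 and ejects 4. So w(6) = 4. P is now [[1, 2, 5, 6], [3]].
Step i=5: Q has 5 at row 1, column 4; remove that cell from P, ejecting 6. So w(5) = 6. P is now [[1, 2, 5], [3]].
Step i=4: Q has 4 at row 1, column 3; remove that cell from P, ejecting 5. So w(4) = 5. P is now [[1, 2], [3]].
Step i=3: Q has 3 at row 1, column 2; remove that cell from P, ejecting 2. So w(3) = 2. P is now [[1], [3]].
Step i=2: Q has 2 at row 2, column 1; remove 3 from row 2 of P and reverse-bump: 3 enters row 1 and ejects 1. So w(2) = 1. P is now [[3]].
Step i=1: Q has 1 at row 1, column 1; remove that cell from P, ejecting 3. So w(1) = 3. P is now [].

So w = 3 1 2 5 6 4.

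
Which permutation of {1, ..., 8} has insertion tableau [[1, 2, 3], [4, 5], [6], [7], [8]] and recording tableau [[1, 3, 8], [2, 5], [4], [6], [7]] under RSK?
Reverse the RSK construction: for i from n down to 1, find the cell of Q containing i, remove the entry at that cell from P, and reverse-bump it up through P; the value ejected from row 1 is w(i).

Step i=8: Q has 8 at row 1, column 3; remove that cell from P, ejecting 3. So w(8) = 3. P is now [[1, 2], [4, 5], [6], [7], [8]].
Step i=7: Q has 7 at row 5, column 1; remove 8 from row 5 of P and reverse-bump: 8 enters row 4 and ejects 7; 7 enters row 3 and ejects 6; 6 enters row 2 and ejects 5; 5 enters row 1 and ejects 2. So w(7) = 2. P is now [[1, 5], [4, 6], [7], [8]].
Step i=6: Q has 6 at row 4, column 1; remove 8 from row 4 of P and reverse-bump: 8 enters row 3 and ejects 7; 7 enters row 2 and ejects 6; 6 enters row 1 and ejects 5. So w(6) = 5. P is now [[1, 6], [4, 7], [8]].
Step i=5: Q has 5 at row 2, column 2; remove 7 from row 2 of P and reverse-bump: 7 enters row 1 and ejects 6. So w(5) = 6. P is now [[1, 7], [4], [8]].
Step i=4: Q has 4 at row 3, column 1; remove 8 from row 3 of P and reverse-bump: 8 enters row 2 and ejects 4; 4 enters row 1 and ejects 1. So w(4) = 1. P is now [[4, 7], [8]].
Step i=3: Q has 3 at row 1, column 2; remove that cell from P, ejecting 7. So w(3) = 7. P is now [[4], [8]].
Step i=2: Q has 2 at row 2, column 1; remove 8 from row 2 of P and reverse-bump: 8 enters row 1 and ejects 4. So w(2) = 4. P is now [[8]].
Step i=1: Q has 1 at row 1, column 1; remove that cell from P, ejecting 8. So w(1) = 8. P is now [].

So w = 8 4 7 1 6 5 2 3.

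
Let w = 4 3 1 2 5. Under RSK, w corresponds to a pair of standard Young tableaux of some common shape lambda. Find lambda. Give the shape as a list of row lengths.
Row-insert each entry into an empty tableau.

After inserting 4: P = [[4]].
After inserting 3: P = [[3], [4]].
After inserting 1: P = [[1], [3], [4]].
After inserting 2: P = [[1, 2], [3], [4]].
After inserting 5: P = [[1, 2, 5], [3], [4]].

The final insertion tableau P = [[1, 2, 5], [3], [4]] has shape [3, 1, 1].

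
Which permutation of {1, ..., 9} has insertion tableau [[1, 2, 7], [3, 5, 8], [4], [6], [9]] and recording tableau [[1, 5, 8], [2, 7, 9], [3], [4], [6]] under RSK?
9 6 4 3 5 1 2 8 7

Reverse the RSK construction: for i from n down to 1, find the cell of Q containing i, remove the entry at that cell from P, and reverse-bump it up through P; the value ejected from row 1 is w(i).

Step i=9: Q has 9 at row 2, column 3; remove 8 from row 2 of P and reverse-bump: 8 enters row 1 and ejects 7. So w(9) = 7. P is now [[1, 2, 8], [3, 5], [4], [6], [9]].
Step i=8: Q has 8 at row 1, column 3; remove that cell from P, ejecting 8. So w(8) = 8. P is now [[1, 2], [3, 5], [4], [6], [9]].
Step i=7: Q has 7 at row 2, column 2; remove 5 from row 2 of P and reverse-bump: 5 enters row 1 and ejects 2. So w(7) = 2. P is now [[1, 5], [3], [4], [6], [9]].
Step i=6: Q has 6 at row 5, column 1; remove 9 from row 5 of P and reverse-bump: 9 enters row 4 and ejects 6; 6 enters row 3 and ejects 4; 4 enters row 2 and ejects 3; 3 enters row 1 and ejects 1. So w(6) = 1. P is now [[3, 5], [4], [6], [9]].
Step i=5: Q has 5 at row 1, column 2; remove that cell from P, ejecting 5. So w(5) = 5. P is now [[3], [4], [6], [9]].
Step i=4: Q has 4 at row 4, column 1; remove 9 from row 4 of P and reverse-bump: 9 enters row 3 and ejects 6; 6 enters row 2 and ejects 4; 4 enters row 1 and ejects 3. So w(4) = 3. P is now [[4], [6], [9]].
Step i=3: Q has 3 at row 3, column 1; remove 9 from row 3 of P and reverse-bump: 9 enters row 2 and ejects 6; 6 enters row 1 and ejects 4. So w(3) = 4. P is now [[6], [9]].
Step i=2: Q has 2 at row 2, column 1; remove 9 from row 2 of P and reverse-bump: 9 enters row 1 and ejects 6. So w(2) = 6. P is now [[9]].
Step i=1: Q has 1 at row 1, column 1; remove that cell from P, ejecting 9. So w(1) = 9. P is now [].

So w = 9 6 4 3 5 1 2 8 7.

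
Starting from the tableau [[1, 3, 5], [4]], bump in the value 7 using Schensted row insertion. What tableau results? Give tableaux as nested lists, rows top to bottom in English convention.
[[1, 3, 5, 7], [4]]

7 is larger than every entry of row 1, so it is appended to row 1. The new tableau is [[1, 3, 5, 7], [4]].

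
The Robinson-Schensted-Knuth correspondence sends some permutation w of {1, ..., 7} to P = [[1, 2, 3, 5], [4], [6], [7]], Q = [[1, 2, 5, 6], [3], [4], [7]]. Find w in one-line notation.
Reverse the RSK construction: for i from n down to 1, find the cell of Q containing i, remove the entry at that cell from P, and reverse-bump it up through P; the value ejected from row 1 is w(i).

Step i=7: Q has 7 at row 4, column 1; remove 7 from row 4 of P and reverse-bump: 7 enters row 3 and ejects 6; 6 enters row 2 and ejects 4; 4 enters row 1 and ejects 3. So w(7) = 3. P is now [[1, 2, 4, 5], [6], [7]].
Step i=6: Q has 6 at row 1, column 4; remove that cell from P, ejecting 5. So w(6) = 5. P is now [[1, 2, 4], [6], [7]].
Step i=5: Q has 5 at row 1, column 3; remove that cell from P, ejecting 4. So w(5) = 4. P is now [[1, 2], [6], [7]].
Step i=4: Q has 4 at row 3, column 1; remove 7 from row 3 of P and reverse-bump: 7 enters row 2 and ejects 6; 6 enters row 1 and ejects 2. So w(4) = 2. P is now [[1, 6], [7]].
Step i=3: Q has 3 at row 2, column 1; remove 7 from row 2 of P and reverse-bump: 7 enters row 1 and ejects 6. So w(3) = 6. P is now [[1, 7]].
Step i=2: Q has 2 at row 1, column 2; remove that cell from P, ejecting 7. So w(2) = 7. P is now [[1]].
Step i=1: Q has 1 at row 1, column 1; remove that cell from P, ejecting 1. So w(1) = 1. P is now [].

So w = 1 7 6 2 4 5 3.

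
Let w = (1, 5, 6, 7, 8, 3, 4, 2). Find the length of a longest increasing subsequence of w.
5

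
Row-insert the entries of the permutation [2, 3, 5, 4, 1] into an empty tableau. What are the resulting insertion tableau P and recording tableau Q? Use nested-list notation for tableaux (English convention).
Insert each entry of the permutation into P by Schensted row insertion, recording in Q the position of each new cell.

Insert 2: appended to row 1. P = [[2]], Q = [[1]].
Insert 3: appended to row 1. P = [[2, 3]], Q = [[1, 2]].
Insert 5: appended to row 1. P = [[2, 3, 5]], Q = [[1, 2, 3]].
Insert 4: 4 bumps 5 from row 1; 5 starts row 2. P = [[2, 3, 4], [5]], Q = [[1, 2, 3], [4]].
Insert 1: 1 bumps 2 from row 1; 2 bumps 5 from row 2; 5 starts row 3. P = [[1, 3, 4], [2], [5]], Q = [[1, 2, 3], [4], [5]].

So P = [[1, 3, 4], [2], [5]], Q = [[1, 2, 3], [4], [5]].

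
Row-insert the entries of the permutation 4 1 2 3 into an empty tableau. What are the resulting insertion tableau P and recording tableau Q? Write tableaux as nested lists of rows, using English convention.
Insert each entry of the permutation into P by Schensted row insertion, recording in Q the position of each new cell.

Insert 4: appended to row 1. P = [[4]], Q = [[1]].
Insert 1: 1 bumps 4 from row 1; 4 starts row 2. P = [[1], [4]], Q = [[1], [2]].
Insert 2: appended to row 1. P = [[1, 2], [4]], Q = [[1, 3], [2]].
Insert 3: appended to row 1. P = [[1, 2, 3], [4]], Q = [[1, 3, 4], [2]].

So P = [[1, 2, 3], [4]], Q = [[1, 3, 4], [2]].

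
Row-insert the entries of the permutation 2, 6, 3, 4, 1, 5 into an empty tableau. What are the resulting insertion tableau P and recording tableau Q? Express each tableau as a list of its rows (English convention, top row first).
P = [[1, 3, 4, 5], [2], [6]], Q = [[1, 2, 4, 6], [3], [5]]

Insert each entry of the permutation into P by Schensted row insertion, recording in Q the position of each new cell.

Insert 2: appended to row 1. P = [[2]].
Insert 6: appended to row 1. P = [[2, 6]].
Insert 3: 3 bumps 6 from row 1; 6 starts row 2. P = [[2, 3], [6]].
Insert 4: appended to row 1. P = [[2, 3, 4], [6]].
Insert 1: 1 bumps 2 from row 1; 2 bumps 6 from row 2; 6 starts row 3. P = [[1, 3, 4], [2], [6]].
Insert 5: appended to row 1. P = [[1, 3, 4, 5], [2], [6]].

So P = [[1, 3, 4, 5], [2], [6]], Q = [[1, 2, 4, 6], [3], [5]].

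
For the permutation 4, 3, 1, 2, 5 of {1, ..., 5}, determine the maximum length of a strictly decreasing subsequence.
3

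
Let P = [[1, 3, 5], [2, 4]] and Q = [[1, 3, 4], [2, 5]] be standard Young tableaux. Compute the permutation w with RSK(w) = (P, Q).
Reverse RSK: for i = n, n-1, ..., 1, locate i in Q, remove the corresponding corner cell from P, and reverse-bump its entry up through P; the value ejected from row 1 is w(i).

So w = 2 1 4 5 3.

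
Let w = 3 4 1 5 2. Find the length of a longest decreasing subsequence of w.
2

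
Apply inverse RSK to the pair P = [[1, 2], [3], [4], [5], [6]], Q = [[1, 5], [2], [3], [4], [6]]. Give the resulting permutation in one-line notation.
6 5 4 1 3 2

Reverse the RSK construction: for i from n down to 1, find the cell of Q containing i, remove the entry at that cell from P, and reverse-bump it up through P; the value ejected from row 1 is w(i).

Step i=6: Q has 6 at row 5, column 1; remove 6 from row 5 of P and reverse-bump: 6 enters row 4 and ejects 5; 5 enters row 3 and ejects 4; 4 enters row 2 and ejects 3; 3 enters row 1 and ejects 2. So w(6) = 2. P is now [[1, 3], [4], [5], [6]].
Step i=5: Q has 5 at row 1, column 2; remove that cell from P, ejecting 3. So w(5) = 3. P is now [[1], [4], [5], [6]].
Step i=4: Q has 4 at row 4, column 1; remove 6 from row 4 of P and reverse-bump: 6 enters row 3 and ejects 5; 5 enters row 2 and ejects 4; 4 enters row 1 and ejects 1. So w(4) = 1. P is now [[4], [5], [6]].
Step i=3: Q has 3 at row 3, column 1; remove 6 from row 3 of P and reverse-bump: 6 enters row 2 and ejects 5; 5 enters row 1 and ejects 4. So w(3) = 4. P is now [[5], [6]].
Step i=2: Q has 2 at row 2, column 1; remove 6 from row 2 of P and reverse-bump: 6 enters row 1 and ejects 5. So w(2) = 5. P is now [[6]].
Step i=1: Q has 1 at row 1, column 1; remove that cell from P, ejecting 6. So w(1) = 6. P is now [].

So w = 6 5 4 1 3 2.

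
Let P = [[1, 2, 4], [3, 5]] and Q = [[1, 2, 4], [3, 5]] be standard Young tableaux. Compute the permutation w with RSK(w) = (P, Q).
1 3 2 5 4

Reverse the RSK construction: for i from n down to 1, find the cell of Q containing i, remove the entry at that cell from P, and reverse-bump it up through P; the value ejected from row 1 is w(i).

Step i=5: Q has 5 at row 2, column 2; remove 5 from row 2 of P and reverse-bump: 5 enters row 1 and ejects 4. So w(5) = 4. P is now [[1, 2, 5], [3]].
Step i=4: Q has 4 at row 1, column 3; remove that cell from P, ejecting 5. So w(4) = 5. P is now [[1, 2], [3]].
Step i=3: Q has 3 at row 2, column 1; remove 3 from row 2 of P and reverse-bump: 3 enters row 1 and ejects 2. So w(3) = 2. P is now [[1, 3]].
Step i=2: Q has 2 at row 1, column 2; remove that cell from P, ejecting 3. So w(2) = 3. P is now [[1]].
Step i=1: Q has 1 at row 1, column 1; remove that cell from P, ejecting 1. So w(1) = 1. P is now [].

So w = 1 3 2 5 4.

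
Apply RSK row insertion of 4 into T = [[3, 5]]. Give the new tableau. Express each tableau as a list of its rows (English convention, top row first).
In row 1, 4 replaces 5 (the leftmost entry greater than 4); 5 is bumped to row 2. 5 starts a new row 2. The new tableau is [[3, 4], [5]].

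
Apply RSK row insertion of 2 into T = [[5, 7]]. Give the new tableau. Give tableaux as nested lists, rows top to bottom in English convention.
In row 1, 2 replaces 5 (the leftmost entry greater than 2); 5 is bumped to row 2. 5 starts a new row 2. The new tableau is [[2, 7], [5]].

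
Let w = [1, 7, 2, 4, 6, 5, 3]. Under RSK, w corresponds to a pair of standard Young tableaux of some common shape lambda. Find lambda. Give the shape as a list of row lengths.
[4, 1, 1, 1]

Row-insert each entry into an empty tableau.

After inserting 1: P = [[1]].
After inserting 7: P = [[1, 7]].
After inserting 2: P = [[1, 2], [7]].
After inserting 4: P = [[1, 2, 4], [7]].
After inserting 6: P = [[1, 2, 4, 6], [7]].
After inserting 5: P = [[1, 2, 4, 5], [6], [7]].
After inserting 3: P = [[1, 2, 3, 5], [4], [6], [7]].

The final insertion tableau P = [[1, 2, 3, 5], [4], [6], [7]] has shape [4, 1, 1, 1].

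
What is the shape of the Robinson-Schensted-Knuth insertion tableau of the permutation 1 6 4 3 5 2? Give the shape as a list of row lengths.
[3, 1, 1, 1]

RSK row insertion gives P = [[1, 2, 5], [3], [4], [6]], which has shape [3, 1, 1, 1].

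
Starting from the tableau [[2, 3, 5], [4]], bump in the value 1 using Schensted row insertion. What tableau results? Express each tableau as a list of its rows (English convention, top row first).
In row 1, 1 replaces 2 (the leftmost entry greater than 1); 2 is bumped to row 2. In row 2, 2 replaces 4 (the leftmost entry greater than 2); 4 is bumped to row 3. 4 starts a new row 3. The new tableau is [[1, 3, 5], [2], [4]].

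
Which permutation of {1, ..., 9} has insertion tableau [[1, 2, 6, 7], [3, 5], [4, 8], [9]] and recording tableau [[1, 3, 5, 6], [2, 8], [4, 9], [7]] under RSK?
9 4 5 3 6 8 1 7 2

Reverse the RSK construction: for i from n down to 1, find the cell of Q containing i, remove the entry at that cell from P, and reverse-bump it up through P; the value ejected from row 1 is w(i).

Step i=9: Q has 9 at row 3, column 2; remove 8 from row 3 of P and reverse-bump: 8 enters row 2 and ejects 5; 5 enters row 1 and ejects 2. So w(9) = 2. P is now [[1, 5, 6, 7], [3, 8], [4], [9]].
Step i=8: Q has 8 at row 2, column 2; remove 8 from row 2 of P and reverse-bump: 8 enters row 1 and ejects 7. So w(8) = 7. P is now [[1, 5, 6, 8], [3], [4], [9]].
Step i=7: Q has 7 at row 4, column 1; remove 9 from row 4 of P and reverse-bump: 9 enters row 3 and ejects 4; 4 enters row 2 and ejects 3; 3 enters row 1 and ejects 1. So w(7) = 1. P is now [[3, 5, 6, 8], [4], [9]].
Step i=6: Q has 6 at row 1, column 4; remove that cell from P, ejecting 8. So w(6) = 8. P is now [[3, 5, 6], [4], [9]].
Step i=5: Q has 5 at row 1, column 3; remove that cell from P, ejecting 6. So w(5) = 6. P is now [[3, 5], [4], [9]].
Step i=4: Q has 4 at row 3, column 1; remove 9 from row 3 of P and reverse-bump: 9 enters row 2 and ejects 4; 4 enters row 1 and ejects 3. So w(4) = 3. P is now [[4, 5], [9]].
Step i=3: Q has 3 at row 1, column 2; remove that cell from P, ejecting 5. So w(3) = 5. P is now [[4], [9]].
Step i=2: Q has 2 at row 2, column 1; remove 9 from row 2 of P and reverse-bump: 9 enters row 1 and ejects 4. So w(2) = 4. P is now [[9]].
Step i=1: Q has 1 at row 1, column 1; remove that cell from P, ejecting 9. So w(1) = 9. P is now [].

So w = 9 4 5 3 6 8 1 7 2.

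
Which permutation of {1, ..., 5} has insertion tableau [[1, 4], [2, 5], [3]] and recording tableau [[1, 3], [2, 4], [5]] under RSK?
3 2 5 4 1

Reverse the RSK construction: for i from n down to 1, find the cell of Q containing i, remove the entry at that cell from P, and reverse-bump it up through P; the value ejected from row 1 is w(i).

Step i=5: Q has 5 at row 3, column 1; remove 3 from row 3 of P and reverse-bump: 3 enters row 2 and ejects 2; 2 enters row 1 and ejects 1. So w(5) = 1. P is now [[2, 4], [3, 5]].
Step i=4: Q has 4 at row 2, column 2; remove 5 from row 2 of P and reverse-bump: 5 enters row 1 and ejects 4. So w(4) = 4. P is now [[2, 5], [3]].
Step i=3: Q has 3 at row 1, column 2; remove that cell from P, ejecting 5. So w(3) = 5. P is now [[2], [3]].
Step i=2: Q has 2 at row 2, column 1; remove 3 from row 2 of P and reverse-bump: 3 enters row 1 and ejects 2. So w(2) = 2. P is now [[3]].
Step i=1: Q has 1 at row 1, column 1; remove that cell from P, ejecting 3. So w(1) = 3. P is now [].

So w = 3 2 5 4 1.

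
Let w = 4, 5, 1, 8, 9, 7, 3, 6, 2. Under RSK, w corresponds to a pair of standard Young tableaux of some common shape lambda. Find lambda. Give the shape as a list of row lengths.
[4, 3, 1, 1]

Row-insert each entry into an empty tableau.

After inserting 4: P = [[4]].
After inserting 5: P = [[4, 5]].
After inserting 1: P = [[1, 5], [4]].
After inserting 8: P = [[1, 5, 8], [4]].
After inserting 9: P = [[1, 5, 8, 9], [4]].
After inserting 7: P = [[1, 5, 7, 9], [4, 8]].
After inserting 3: P = [[1, 3, 7, 9], [4, 5], [8]].
After inserting 6: P = [[1, 3, 6, 9], [4, 5, 7], [8]].
After inserting 2: P = [[1, 2, 6, 9], [3, 5, 7], [4], [8]].

The final insertion tableau P = [[1, 2, 6, 9], [3, 5, 7], [4], [8]] has shape [4, 3, 1, 1].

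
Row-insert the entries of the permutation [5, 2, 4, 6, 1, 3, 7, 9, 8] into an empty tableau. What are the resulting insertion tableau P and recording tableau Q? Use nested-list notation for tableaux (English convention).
Insert each entry of the permutation into P by Schensted row insertion, recording in Q the position of each new cell.

After inserting 5: P = [[5]].
After inserting 2: P = [[2], [5]].
After inserting 4: P = [[2, 4], [5]].
After inserting 6: P = [[2, 4, 6], [5]].
After inserting 1: P = [[1, 4, 6], [2], [5]].
After inserting 3: P = [[1, 3, 6], [2, 4], [5]].
After inserting 7: P = [[1, 3, 6, 7], [2, 4], [5]].
After inserting 9: P = [[1, 3, 6, 7, 9], [2, 4], [5]].
After inserting 8: P = [[1, 3, 6, 7, 8], [2, 4, 9], [5]].

So P = [[1, 3, 6, 7, 8], [2, 4, 9], [5]], Q = [[1, 3, 4, 7, 8], [2, 6, 9], [5]].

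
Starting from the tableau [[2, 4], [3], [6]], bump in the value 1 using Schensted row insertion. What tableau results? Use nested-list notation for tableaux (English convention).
In row 1, 1 replaces 2 (the leftmost entry greater than 1); 2 is bumped to row 2. In row 2, 2 replaces 3 (the leftmost entry greater than 2); 3 is bumped to row 3. In row 3, 3 replaces 6 (the leftmost entry greater than 3); 6 is bumped to row 4. 6 starts a new row 4. The new tableau is [[1, 4], [2], [3], [6]].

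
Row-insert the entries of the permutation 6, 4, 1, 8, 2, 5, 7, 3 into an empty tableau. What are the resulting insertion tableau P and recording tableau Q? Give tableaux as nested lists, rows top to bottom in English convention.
P = [[1, 2, 3, 7], [4, 5], [6, 8]], Q = [[1, 4, 6, 7], [2, 5], [3, 8]]

Insert each entry of the permutation into P by Schensted row insertion, recording in Q the position of each new cell.

Insert 6: appended to row 1. P = [[6]].
Insert 4: 4 bumps 6 from row 1; 6 starts row 2. P = [[4], [6]].
Insert 1: 1 bumps 4 from row 1; 4 bumps 6 from row 2; 6 starts row 3. P = [[1], [4], [6]].
Insert 8: appended to row 1. P = [[1, 8], [4], [6]].
Insert 2: 2 bumps 8 from row 1; 8 appends to row 2. P = [[1, 2], [4, 8], [6]].
Insert 5: appended to row 1. P = [[1, 2, 5], [4, 8], [6]].
Insert 7: appended to row 1. P = [[1, 2, 5, 7], [4, 8], [6]].
Insert 3: 3 bumps 5 from row 1; 5 bumps 8 from row 2; 8 appends to row 3. P = [[1, 2, 3, 7], [4, 5], [6, 8]].

So P = [[1, 2, 3, 7], [4, 5], [6, 8]], Q = [[1, 4, 6, 7], [2, 5], [3, 8]].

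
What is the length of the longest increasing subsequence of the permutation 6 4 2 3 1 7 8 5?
4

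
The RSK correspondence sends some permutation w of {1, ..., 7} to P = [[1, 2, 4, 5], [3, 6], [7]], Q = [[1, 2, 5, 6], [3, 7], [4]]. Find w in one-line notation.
1 7 3 2 4 6 5

Reverse the RSK construction: for i from n down to 1, find the cell of Q containing i, remove the entry at that cell from P, and reverse-bump it up through P; the value ejected from row 1 is w(i).

Step i=7: Q has 7 at row 2, column 2; remove 6 from row 2 of P and reverse-bump: 6 enters row 1 and ejects 5. So w(7) = 5. P is now [[1, 2, 4, 6], [3], [7]].
Step i=6: Q has 6 at row 1, column 4; remove that cell from P, ejecting 6. So w(6) = 6. P is now [[1, 2, 4], [3], [7]].
Step i=5: Q has 5 at row 1, column 3; remove that cell from P, ejecting 4. So w(5) = 4. P is now [[1, 2], [3], [7]].
Step i=4: Q has 4 at row 3, column 1; remove 7 from row 3 of P and reverse-bump: 7 enters row 2 and ejects 3; 3 enters row 1 and ejects 2. So w(4) = 2. P is now [[1, 3], [7]].
Step i=3: Q has 3 at row 2, column 1; remove 7 from row 2 of P and reverse-bump: 7 enters row 1 and ejects 3. So w(3) = 3. P is now [[1, 7]].
Step i=2: Q has 2 at row 1, column 2; remove that cell from P, ejecting 7. So w(2) = 7. P is now [[1]].
Step i=1: Q has 1 at row 1, column 1; remove that cell from P, ejecting 1. So w(1) = 1. P is now [].

So w = 1 7 3 2 4 6 5.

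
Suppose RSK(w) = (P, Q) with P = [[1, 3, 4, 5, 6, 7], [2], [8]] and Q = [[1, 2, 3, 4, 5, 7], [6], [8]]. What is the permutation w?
Reverse the RSK construction: for i from n down to 1, find the cell of Q containing i, remove the entry at that cell from P, and reverse-bump it up through P; the value ejected from row 1 is w(i).

Step i=8: Q has 8 at row 3, column 1; remove 8 from row 3 of P and reverse-bump: 8 enters row 2 and ejects 2; 2 enters row 1 and ejects 1. So w(8) = 1. P is now [[2, 3, 4, 5, 6, 7], [8]].
Step i=7: Q has 7 at row 1, column 6; remove that cell from P, ejecting 7. So w(7) = 7. P is now [[2, 3, 4, 5, 6], [8]].
Step i=6: Q has 6 at row 2, column 1; remove 8 from row 2 of P and reverse-bump: 8 enters row 1 and ejects 6. So w(6) = 6. P is now [[2, 3, 4, 5, 8]].
Step i=5: Q has 5 at row 1, column 5; remove that cell from P, ejecting 8. So w(5) = 8. P is now [[2, 3, 4, 5]].
Step i=4: Q has 4 at row 1, column 4; remove that cell from P, ejecting 5. So w(4) = 5. P is now [[2, 3, 4]].
Step i=3: Q has 3 at row 1, column 3; remove that cell from P, ejecting 4. So w(3) = 4. P is now [[2, 3]].
Step i=2: Q has 2 at row 1, column 2; remove that cell from P, ejecting 3. So w(2) = 3. P is now [[2]].
Step i=1: Q has 1 at row 1, column 1; remove that cell from P, ejecting 2. So w(1) = 2. P is now [].

So w = 2 3 4 5 8 6 7 1.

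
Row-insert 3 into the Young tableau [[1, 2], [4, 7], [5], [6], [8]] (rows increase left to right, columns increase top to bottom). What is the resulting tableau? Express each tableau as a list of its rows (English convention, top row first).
3 is larger than every entry of row 1, so it is appended to row 1. The new tableau is [[1, 2, 3], [4, 7], [5], [6], [8]].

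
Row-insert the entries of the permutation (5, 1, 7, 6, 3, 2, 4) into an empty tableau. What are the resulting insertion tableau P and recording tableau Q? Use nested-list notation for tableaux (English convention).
P = [[1, 2, 4], [3, 6], [5], [7]], Q = [[1, 3, 7], [2, 4], [5], [6]]

Insert each entry of the permutation into P by Schensted row insertion, recording in Q the position of each new cell.

Insert 5: appended to row 1. P = [[5]].
Insert 1: 1 bumps 5 from row 1; 5 starts row 2. P = [[1], [5]].
Insert 7: appended to row 1. P = [[1, 7], [5]].
Insert 6: 6 bumps 7 from row 1; 7 appends to row 2. P = [[1, 6], [5, 7]].
Insert 3: 3 bumps 6 from row 1; 6 bumps 7 from row 2; 7 starts row 3. P = [[1, 3], [5, 6], [7]].
Insert 2: 2 bumps 3 from row 1; 3 bumps 5 from row 2; 5 bumps 7 from row 3; 7 starts row 4. P = [[1, 2], [3, 6], [5], [7]].
Insert 4: appended to row 1. P = [[1, 2, 4], [3, 6], [5], [7]].

So P = [[1, 2, 4], [3, 6], [5], [7]], Q = [[1, 3, 7], [2, 4], [5], [6]].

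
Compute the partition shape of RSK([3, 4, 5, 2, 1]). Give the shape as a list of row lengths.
Row-insert each entry into an empty tableau.

After inserting 3: P = [[3]].
After inserting 4: P = [[3, 4]].
After inserting 5: P = [[3, 4, 5]].
After inserting 2: P = [[2, 4, 5], [3]].
After inserting 1: P = [[1, 4, 5], [2], [3]].

The final insertion tableau P = [[1, 4, 5], [2], [3]] has shape [3, 1, 1].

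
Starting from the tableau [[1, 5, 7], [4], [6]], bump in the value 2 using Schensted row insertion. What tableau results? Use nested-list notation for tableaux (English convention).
In row 1, 2 replaces 5 (the leftmost entry greater than 2); 5 is bumped to row 2. 5 is appended to row 2. The new tableau is [[1, 2, 7], [4, 5], [6]].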